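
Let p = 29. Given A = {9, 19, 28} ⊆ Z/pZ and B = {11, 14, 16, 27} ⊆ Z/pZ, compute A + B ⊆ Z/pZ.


Work in Z/29Z: reduce every sum a + b modulo 29.
Enumerate all 12 pairs:
a = 9: 9+11=20, 9+14=23, 9+16=25, 9+27=7
a = 19: 19+11=1, 19+14=4, 19+16=6, 19+27=17
a = 28: 28+11=10, 28+14=13, 28+16=15, 28+27=26
Distinct residues collected: {1, 4, 6, 7, 10, 13, 15, 17, 20, 23, 25, 26}
|A + B| = 12 (out of 29 total residues).

A + B = {1, 4, 6, 7, 10, 13, 15, 17, 20, 23, 25, 26}


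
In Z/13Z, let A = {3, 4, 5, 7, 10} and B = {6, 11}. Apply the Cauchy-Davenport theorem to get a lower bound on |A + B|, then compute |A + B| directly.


Cauchy-Davenport: |A + B| ≥ min(p, |A| + |B| - 1) for A, B nonempty in Z/pZ.
|A| = 5, |B| = 2, p = 13.
CD lower bound = min(13, 5 + 2 - 1) = min(13, 6) = 6.
Compute A + B mod 13 directly:
a = 3: 3+6=9, 3+11=1
a = 4: 4+6=10, 4+11=2
a = 5: 5+6=11, 5+11=3
a = 7: 7+6=0, 7+11=5
a = 10: 10+6=3, 10+11=8
A + B = {0, 1, 2, 3, 5, 8, 9, 10, 11}, so |A + B| = 9.
Verify: 9 ≥ 6? Yes ✓.

CD lower bound = 6, actual |A + B| = 9.


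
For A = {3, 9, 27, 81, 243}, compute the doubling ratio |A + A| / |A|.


|A| = 5.
Compute A + A by enumerating all 25 pairs.
A + A = {6, 12, 18, 30, 36, 54, 84, 90, 108, 162, 246, 252, 270, 324, 486}, so |A + A| = 15.
K = |A + A| / |A| = 15/5 = 3/1 ≈ 3.0000.
Reference: AP of size 5 gives K = 9/5 ≈ 1.8000; a fully generic set of size 5 gives K ≈ 3.0000.

|A| = 5, |A + A| = 15, K = 15/5 = 3/1.


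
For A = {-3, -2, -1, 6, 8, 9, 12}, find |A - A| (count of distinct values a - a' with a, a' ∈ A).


A - A = {a - a' : a, a' ∈ A}; |A| = 7.
Bounds: 2|A|-1 ≤ |A - A| ≤ |A|² - |A| + 1, i.e. 13 ≤ |A - A| ≤ 43.
Note: 0 ∈ A - A always (from a - a). The set is symmetric: if d ∈ A - A then -d ∈ A - A.
Enumerate nonzero differences d = a - a' with a > a' (then include -d):
Positive differences: {1, 2, 3, 4, 6, 7, 8, 9, 10, 11, 12, 13, 14, 15}
Full difference set: {0} ∪ (positive diffs) ∪ (negative diffs).
|A - A| = 1 + 2·14 = 29 (matches direct enumeration: 29).

|A - A| = 29


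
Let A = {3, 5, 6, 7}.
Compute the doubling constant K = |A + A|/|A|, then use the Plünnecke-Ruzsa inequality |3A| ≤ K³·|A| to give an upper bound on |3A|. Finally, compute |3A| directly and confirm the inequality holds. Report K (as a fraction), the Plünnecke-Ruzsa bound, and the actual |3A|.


|A| = 4.
Step 1: Compute A + A by enumerating all 16 pairs.
A + A = {6, 8, 9, 10, 11, 12, 13, 14}, so |A + A| = 8.
Step 2: Doubling constant K = |A + A|/|A| = 8/4 = 8/4 ≈ 2.0000.
Step 3: Plünnecke-Ruzsa gives |3A| ≤ K³·|A| = (2.0000)³ · 4 ≈ 32.0000.
Step 4: Compute 3A = A + A + A directly by enumerating all triples (a,b,c) ∈ A³; |3A| = 12.
Step 5: Check 12 ≤ 32.0000? Yes ✓.

K = 8/4, Plünnecke-Ruzsa bound K³|A| ≈ 32.0000, |3A| = 12, inequality holds.


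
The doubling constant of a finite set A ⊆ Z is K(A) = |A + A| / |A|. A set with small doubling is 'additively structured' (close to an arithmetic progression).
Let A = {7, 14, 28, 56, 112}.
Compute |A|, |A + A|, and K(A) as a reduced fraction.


|A| = 5.
Compute A + A by enumerating all 25 pairs.
A + A = {14, 21, 28, 35, 42, 56, 63, 70, 84, 112, 119, 126, 140, 168, 224}, so |A + A| = 15.
K = |A + A| / |A| = 15/5 = 3/1 ≈ 3.0000.
Reference: AP of size 5 gives K = 9/5 ≈ 1.8000; a fully generic set of size 5 gives K ≈ 3.0000.

|A| = 5, |A + A| = 15, K = 15/5 = 3/1.


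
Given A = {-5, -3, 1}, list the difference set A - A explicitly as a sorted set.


A - A = {a - a' : a, a' ∈ A}.
Compute a - a' for each ordered pair (a, a'):
a = -5: -5--5=0, -5--3=-2, -5-1=-6
a = -3: -3--5=2, -3--3=0, -3-1=-4
a = 1: 1--5=6, 1--3=4, 1-1=0
Collecting distinct values (and noting 0 appears from a-a):
A - A = {-6, -4, -2, 0, 2, 4, 6}
|A - A| = 7

A - A = {-6, -4, -2, 0, 2, 4, 6}


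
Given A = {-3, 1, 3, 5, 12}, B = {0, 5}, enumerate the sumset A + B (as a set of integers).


A + B = {a + b : a ∈ A, b ∈ B}.
Enumerate all |A|·|B| = 5·2 = 10 pairs (a, b) and collect distinct sums.
a = -3: -3+0=-3, -3+5=2
a = 1: 1+0=1, 1+5=6
a = 3: 3+0=3, 3+5=8
a = 5: 5+0=5, 5+5=10
a = 12: 12+0=12, 12+5=17
Collecting distinct sums: A + B = {-3, 1, 2, 3, 5, 6, 8, 10, 12, 17}
|A + B| = 10

A + B = {-3, 1, 2, 3, 5, 6, 8, 10, 12, 17}


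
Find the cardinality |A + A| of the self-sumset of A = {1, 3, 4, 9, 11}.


A + A = {a + a' : a, a' ∈ A}; |A| = 5.
General bounds: 2|A| - 1 ≤ |A + A| ≤ |A|(|A|+1)/2, i.e. 9 ≤ |A + A| ≤ 15.
Lower bound 2|A|-1 is attained iff A is an arithmetic progression.
Enumerate sums a + a' for a ≤ a' (symmetric, so this suffices):
a = 1: 1+1=2, 1+3=4, 1+4=5, 1+9=10, 1+11=12
a = 3: 3+3=6, 3+4=7, 3+9=12, 3+11=14
a = 4: 4+4=8, 4+9=13, 4+11=15
a = 9: 9+9=18, 9+11=20
a = 11: 11+11=22
Distinct sums: {2, 4, 5, 6, 7, 8, 10, 12, 13, 14, 15, 18, 20, 22}
|A + A| = 14

|A + A| = 14


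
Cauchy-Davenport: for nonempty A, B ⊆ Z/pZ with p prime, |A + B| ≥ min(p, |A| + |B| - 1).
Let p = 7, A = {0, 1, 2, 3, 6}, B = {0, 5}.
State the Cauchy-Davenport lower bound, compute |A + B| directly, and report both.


Cauchy-Davenport: |A + B| ≥ min(p, |A| + |B| - 1) for A, B nonempty in Z/pZ.
|A| = 5, |B| = 2, p = 7.
CD lower bound = min(7, 5 + 2 - 1) = min(7, 6) = 6.
Compute A + B mod 7 directly:
a = 0: 0+0=0, 0+5=5
a = 1: 1+0=1, 1+5=6
a = 2: 2+0=2, 2+5=0
a = 3: 3+0=3, 3+5=1
a = 6: 6+0=6, 6+5=4
A + B = {0, 1, 2, 3, 4, 5, 6}, so |A + B| = 7.
Verify: 7 ≥ 6? Yes ✓.

CD lower bound = 6, actual |A + B| = 7.


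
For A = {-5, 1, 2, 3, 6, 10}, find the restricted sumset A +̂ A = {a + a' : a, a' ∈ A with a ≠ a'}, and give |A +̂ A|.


Restricted sumset: A +̂ A = {a + a' : a ∈ A, a' ∈ A, a ≠ a'}.
Equivalently, take A + A and drop any sum 2a that is achievable ONLY as a + a for a ∈ A (i.e. sums representable only with equal summands).
Enumerate pairs (a, a') with a < a' (symmetric, so each unordered pair gives one sum; this covers all a ≠ a'):
  -5 + 1 = -4
  -5 + 2 = -3
  -5 + 3 = -2
  -5 + 6 = 1
  -5 + 10 = 5
  1 + 2 = 3
  1 + 3 = 4
  1 + 6 = 7
  1 + 10 = 11
  2 + 3 = 5
  2 + 6 = 8
  2 + 10 = 12
  3 + 6 = 9
  3 + 10 = 13
  6 + 10 = 16
Collected distinct sums: {-4, -3, -2, 1, 3, 4, 5, 7, 8, 9, 11, 12, 13, 16}
|A +̂ A| = 14
(Reference bound: |A +̂ A| ≥ 2|A| - 3 for |A| ≥ 2, with |A| = 6 giving ≥ 9.)

|A +̂ A| = 14


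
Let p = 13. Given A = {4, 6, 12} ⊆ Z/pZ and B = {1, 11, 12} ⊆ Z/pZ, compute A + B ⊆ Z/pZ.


Work in Z/13Z: reduce every sum a + b modulo 13.
Enumerate all 9 pairs:
a = 4: 4+1=5, 4+11=2, 4+12=3
a = 6: 6+1=7, 6+11=4, 6+12=5
a = 12: 12+1=0, 12+11=10, 12+12=11
Distinct residues collected: {0, 2, 3, 4, 5, 7, 10, 11}
|A + B| = 8 (out of 13 total residues).

A + B = {0, 2, 3, 4, 5, 7, 10, 11}


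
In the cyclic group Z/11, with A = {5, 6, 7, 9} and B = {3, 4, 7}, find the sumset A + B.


Work in Z/11Z: reduce every sum a + b modulo 11.
Enumerate all 12 pairs:
a = 5: 5+3=8, 5+4=9, 5+7=1
a = 6: 6+3=9, 6+4=10, 6+7=2
a = 7: 7+3=10, 7+4=0, 7+7=3
a = 9: 9+3=1, 9+4=2, 9+7=5
Distinct residues collected: {0, 1, 2, 3, 5, 8, 9, 10}
|A + B| = 8 (out of 11 total residues).

A + B = {0, 1, 2, 3, 5, 8, 9, 10}


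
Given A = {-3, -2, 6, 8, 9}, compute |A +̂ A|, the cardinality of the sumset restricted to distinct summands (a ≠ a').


Restricted sumset: A +̂ A = {a + a' : a ∈ A, a' ∈ A, a ≠ a'}.
Equivalently, take A + A and drop any sum 2a that is achievable ONLY as a + a for a ∈ A (i.e. sums representable only with equal summands).
Enumerate pairs (a, a') with a < a' (symmetric, so each unordered pair gives one sum; this covers all a ≠ a'):
  -3 + -2 = -5
  -3 + 6 = 3
  -3 + 8 = 5
  -3 + 9 = 6
  -2 + 6 = 4
  -2 + 8 = 6
  -2 + 9 = 7
  6 + 8 = 14
  6 + 9 = 15
  8 + 9 = 17
Collected distinct sums: {-5, 3, 4, 5, 6, 7, 14, 15, 17}
|A +̂ A| = 9
(Reference bound: |A +̂ A| ≥ 2|A| - 3 for |A| ≥ 2, with |A| = 5 giving ≥ 7.)

|A +̂ A| = 9


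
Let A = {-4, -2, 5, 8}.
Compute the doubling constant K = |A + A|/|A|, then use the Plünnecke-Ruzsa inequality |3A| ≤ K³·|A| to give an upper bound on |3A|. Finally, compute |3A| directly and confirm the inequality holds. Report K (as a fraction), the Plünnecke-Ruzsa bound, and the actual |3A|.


|A| = 4.
Step 1: Compute A + A by enumerating all 16 pairs.
A + A = {-8, -6, -4, 1, 3, 4, 6, 10, 13, 16}, so |A + A| = 10.
Step 2: Doubling constant K = |A + A|/|A| = 10/4 = 10/4 ≈ 2.5000.
Step 3: Plünnecke-Ruzsa gives |3A| ≤ K³·|A| = (2.5000)³ · 4 ≈ 62.5000.
Step 4: Compute 3A = A + A + A directly by enumerating all triples (a,b,c) ∈ A³; |3A| = 20.
Step 5: Check 20 ≤ 62.5000? Yes ✓.

K = 10/4, Plünnecke-Ruzsa bound K³|A| ≈ 62.5000, |3A| = 20, inequality holds.


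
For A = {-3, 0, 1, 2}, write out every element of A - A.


A - A = {a - a' : a, a' ∈ A}.
Compute a - a' for each ordered pair (a, a'):
a = -3: -3--3=0, -3-0=-3, -3-1=-4, -3-2=-5
a = 0: 0--3=3, 0-0=0, 0-1=-1, 0-2=-2
a = 1: 1--3=4, 1-0=1, 1-1=0, 1-2=-1
a = 2: 2--3=5, 2-0=2, 2-1=1, 2-2=0
Collecting distinct values (and noting 0 appears from a-a):
A - A = {-5, -4, -3, -2, -1, 0, 1, 2, 3, 4, 5}
|A - A| = 11

A - A = {-5, -4, -3, -2, -1, 0, 1, 2, 3, 4, 5}


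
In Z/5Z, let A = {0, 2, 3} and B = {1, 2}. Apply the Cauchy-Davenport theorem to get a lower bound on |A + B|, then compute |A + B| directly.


Cauchy-Davenport: |A + B| ≥ min(p, |A| + |B| - 1) for A, B nonempty in Z/pZ.
|A| = 3, |B| = 2, p = 5.
CD lower bound = min(5, 3 + 2 - 1) = min(5, 4) = 4.
Compute A + B mod 5 directly:
a = 0: 0+1=1, 0+2=2
a = 2: 2+1=3, 2+2=4
a = 3: 3+1=4, 3+2=0
A + B = {0, 1, 2, 3, 4}, so |A + B| = 5.
Verify: 5 ≥ 4? Yes ✓.

CD lower bound = 4, actual |A + B| = 5.


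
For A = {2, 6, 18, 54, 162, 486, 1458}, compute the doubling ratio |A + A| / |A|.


|A| = 7.
Compute A + A by enumerating all 49 pairs.
A + A = {4, 8, 12, 20, 24, 36, 56, 60, 72, 108, 164, 168, 180, 216, 324, 488, 492, 504, 540, 648, 972, 1460, 1464, 1476, 1512, 1620, 1944, 2916}, so |A + A| = 28.
K = |A + A| / |A| = 28/7 = 4/1 ≈ 4.0000.
Reference: AP of size 7 gives K = 13/7 ≈ 1.8571; a fully generic set of size 7 gives K ≈ 4.0000.

|A| = 7, |A + A| = 28, K = 28/7 = 4/1.


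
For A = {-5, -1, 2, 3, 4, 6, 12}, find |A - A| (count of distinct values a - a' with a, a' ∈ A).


A - A = {a - a' : a, a' ∈ A}; |A| = 7.
Bounds: 2|A|-1 ≤ |A - A| ≤ |A|² - |A| + 1, i.e. 13 ≤ |A - A| ≤ 43.
Note: 0 ∈ A - A always (from a - a). The set is symmetric: if d ∈ A - A then -d ∈ A - A.
Enumerate nonzero differences d = a - a' with a > a' (then include -d):
Positive differences: {1, 2, 3, 4, 5, 6, 7, 8, 9, 10, 11, 13, 17}
Full difference set: {0} ∪ (positive diffs) ∪ (negative diffs).
|A - A| = 1 + 2·13 = 27 (matches direct enumeration: 27).

|A - A| = 27


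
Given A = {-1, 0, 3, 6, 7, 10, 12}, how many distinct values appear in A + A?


A + A = {a + a' : a, a' ∈ A}; |A| = 7.
General bounds: 2|A| - 1 ≤ |A + A| ≤ |A|(|A|+1)/2, i.e. 13 ≤ |A + A| ≤ 28.
Lower bound 2|A|-1 is attained iff A is an arithmetic progression.
Enumerate sums a + a' for a ≤ a' (symmetric, so this suffices):
a = -1: -1+-1=-2, -1+0=-1, -1+3=2, -1+6=5, -1+7=6, -1+10=9, -1+12=11
a = 0: 0+0=0, 0+3=3, 0+6=6, 0+7=7, 0+10=10, 0+12=12
a = 3: 3+3=6, 3+6=9, 3+7=10, 3+10=13, 3+12=15
a = 6: 6+6=12, 6+7=13, 6+10=16, 6+12=18
a = 7: 7+7=14, 7+10=17, 7+12=19
a = 10: 10+10=20, 10+12=22
a = 12: 12+12=24
Distinct sums: {-2, -1, 0, 2, 3, 5, 6, 7, 9, 10, 11, 12, 13, 14, 15, 16, 17, 18, 19, 20, 22, 24}
|A + A| = 22

|A + A| = 22


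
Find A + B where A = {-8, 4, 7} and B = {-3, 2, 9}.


A + B = {a + b : a ∈ A, b ∈ B}.
Enumerate all |A|·|B| = 3·3 = 9 pairs (a, b) and collect distinct sums.
a = -8: -8+-3=-11, -8+2=-6, -8+9=1
a = 4: 4+-3=1, 4+2=6, 4+9=13
a = 7: 7+-3=4, 7+2=9, 7+9=16
Collecting distinct sums: A + B = {-11, -6, 1, 4, 6, 9, 13, 16}
|A + B| = 8

A + B = {-11, -6, 1, 4, 6, 9, 13, 16}


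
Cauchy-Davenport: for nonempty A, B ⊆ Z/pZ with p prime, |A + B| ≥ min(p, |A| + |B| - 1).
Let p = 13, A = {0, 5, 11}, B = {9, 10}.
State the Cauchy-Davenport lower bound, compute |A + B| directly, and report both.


Cauchy-Davenport: |A + B| ≥ min(p, |A| + |B| - 1) for A, B nonempty in Z/pZ.
|A| = 3, |B| = 2, p = 13.
CD lower bound = min(13, 3 + 2 - 1) = min(13, 4) = 4.
Compute A + B mod 13 directly:
a = 0: 0+9=9, 0+10=10
a = 5: 5+9=1, 5+10=2
a = 11: 11+9=7, 11+10=8
A + B = {1, 2, 7, 8, 9, 10}, so |A + B| = 6.
Verify: 6 ≥ 4? Yes ✓.

CD lower bound = 4, actual |A + B| = 6.


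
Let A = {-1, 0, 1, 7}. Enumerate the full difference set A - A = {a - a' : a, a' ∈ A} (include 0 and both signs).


A - A = {a - a' : a, a' ∈ A}.
Compute a - a' for each ordered pair (a, a'):
a = -1: -1--1=0, -1-0=-1, -1-1=-2, -1-7=-8
a = 0: 0--1=1, 0-0=0, 0-1=-1, 0-7=-7
a = 1: 1--1=2, 1-0=1, 1-1=0, 1-7=-6
a = 7: 7--1=8, 7-0=7, 7-1=6, 7-7=0
Collecting distinct values (and noting 0 appears from a-a):
A - A = {-8, -7, -6, -2, -1, 0, 1, 2, 6, 7, 8}
|A - A| = 11

A - A = {-8, -7, -6, -2, -1, 0, 1, 2, 6, 7, 8}


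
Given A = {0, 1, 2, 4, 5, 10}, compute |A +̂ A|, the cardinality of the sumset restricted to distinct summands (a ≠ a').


Restricted sumset: A +̂ A = {a + a' : a ∈ A, a' ∈ A, a ≠ a'}.
Equivalently, take A + A and drop any sum 2a that is achievable ONLY as a + a for a ∈ A (i.e. sums representable only with equal summands).
Enumerate pairs (a, a') with a < a' (symmetric, so each unordered pair gives one sum; this covers all a ≠ a'):
  0 + 1 = 1
  0 + 2 = 2
  0 + 4 = 4
  0 + 5 = 5
  0 + 10 = 10
  1 + 2 = 3
  1 + 4 = 5
  1 + 5 = 6
  1 + 10 = 11
  2 + 4 = 6
  2 + 5 = 7
  2 + 10 = 12
  4 + 5 = 9
  4 + 10 = 14
  5 + 10 = 15
Collected distinct sums: {1, 2, 3, 4, 5, 6, 7, 9, 10, 11, 12, 14, 15}
|A +̂ A| = 13
(Reference bound: |A +̂ A| ≥ 2|A| - 3 for |A| ≥ 2, with |A| = 6 giving ≥ 9.)

|A +̂ A| = 13


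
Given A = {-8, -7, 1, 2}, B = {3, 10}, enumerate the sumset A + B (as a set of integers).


A + B = {a + b : a ∈ A, b ∈ B}.
Enumerate all |A|·|B| = 4·2 = 8 pairs (a, b) and collect distinct sums.
a = -8: -8+3=-5, -8+10=2
a = -7: -7+3=-4, -7+10=3
a = 1: 1+3=4, 1+10=11
a = 2: 2+3=5, 2+10=12
Collecting distinct sums: A + B = {-5, -4, 2, 3, 4, 5, 11, 12}
|A + B| = 8

A + B = {-5, -4, 2, 3, 4, 5, 11, 12}


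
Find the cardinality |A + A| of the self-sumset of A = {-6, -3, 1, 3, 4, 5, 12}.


A + A = {a + a' : a, a' ∈ A}; |A| = 7.
General bounds: 2|A| - 1 ≤ |A + A| ≤ |A|(|A|+1)/2, i.e. 13 ≤ |A + A| ≤ 28.
Lower bound 2|A|-1 is attained iff A is an arithmetic progression.
Enumerate sums a + a' for a ≤ a' (symmetric, so this suffices):
a = -6: -6+-6=-12, -6+-3=-9, -6+1=-5, -6+3=-3, -6+4=-2, -6+5=-1, -6+12=6
a = -3: -3+-3=-6, -3+1=-2, -3+3=0, -3+4=1, -3+5=2, -3+12=9
a = 1: 1+1=2, 1+3=4, 1+4=5, 1+5=6, 1+12=13
a = 3: 3+3=6, 3+4=7, 3+5=8, 3+12=15
a = 4: 4+4=8, 4+5=9, 4+12=16
a = 5: 5+5=10, 5+12=17
a = 12: 12+12=24
Distinct sums: {-12, -9, -6, -5, -3, -2, -1, 0, 1, 2, 4, 5, 6, 7, 8, 9, 10, 13, 15, 16, 17, 24}
|A + A| = 22

|A + A| = 22


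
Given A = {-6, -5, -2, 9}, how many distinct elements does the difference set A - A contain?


A - A = {a - a' : a, a' ∈ A}; |A| = 4.
Bounds: 2|A|-1 ≤ |A - A| ≤ |A|² - |A| + 1, i.e. 7 ≤ |A - A| ≤ 13.
Note: 0 ∈ A - A always (from a - a). The set is symmetric: if d ∈ A - A then -d ∈ A - A.
Enumerate nonzero differences d = a - a' with a > a' (then include -d):
Positive differences: {1, 3, 4, 11, 14, 15}
Full difference set: {0} ∪ (positive diffs) ∪ (negative diffs).
|A - A| = 1 + 2·6 = 13 (matches direct enumeration: 13).

|A - A| = 13


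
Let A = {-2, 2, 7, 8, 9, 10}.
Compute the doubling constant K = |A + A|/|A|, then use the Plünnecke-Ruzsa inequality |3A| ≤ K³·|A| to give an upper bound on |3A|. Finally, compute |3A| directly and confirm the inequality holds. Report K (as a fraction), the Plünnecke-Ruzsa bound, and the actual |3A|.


|A| = 6.
Step 1: Compute A + A by enumerating all 36 pairs.
A + A = {-4, 0, 4, 5, 6, 7, 8, 9, 10, 11, 12, 14, 15, 16, 17, 18, 19, 20}, so |A + A| = 18.
Step 2: Doubling constant K = |A + A|/|A| = 18/6 = 18/6 ≈ 3.0000.
Step 3: Plünnecke-Ruzsa gives |3A| ≤ K³·|A| = (3.0000)³ · 6 ≈ 162.0000.
Step 4: Compute 3A = A + A + A directly by enumerating all triples (a,b,c) ∈ A³; |3A| = 31.
Step 5: Check 31 ≤ 162.0000? Yes ✓.

K = 18/6, Plünnecke-Ruzsa bound K³|A| ≈ 162.0000, |3A| = 31, inequality holds.


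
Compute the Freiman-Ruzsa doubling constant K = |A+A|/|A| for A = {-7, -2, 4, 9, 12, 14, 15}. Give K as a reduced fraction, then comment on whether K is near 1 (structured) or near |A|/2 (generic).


|A| = 7.
Compute A + A by enumerating all 49 pairs.
A + A = {-14, -9, -4, -3, 2, 5, 7, 8, 10, 12, 13, 16, 18, 19, 21, 23, 24, 26, 27, 28, 29, 30}, so |A + A| = 22.
K = |A + A| / |A| = 22/7 (already in lowest terms) ≈ 3.1429.
Reference: AP of size 7 gives K = 13/7 ≈ 1.8571; a fully generic set of size 7 gives K ≈ 4.0000.

|A| = 7, |A + A| = 22, K = 22/7.


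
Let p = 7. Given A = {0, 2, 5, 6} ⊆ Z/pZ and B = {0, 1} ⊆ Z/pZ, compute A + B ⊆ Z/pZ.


Work in Z/7Z: reduce every sum a + b modulo 7.
Enumerate all 8 pairs:
a = 0: 0+0=0, 0+1=1
a = 2: 2+0=2, 2+1=3
a = 5: 5+0=5, 5+1=6
a = 6: 6+0=6, 6+1=0
Distinct residues collected: {0, 1, 2, 3, 5, 6}
|A + B| = 6 (out of 7 total residues).

A + B = {0, 1, 2, 3, 5, 6}


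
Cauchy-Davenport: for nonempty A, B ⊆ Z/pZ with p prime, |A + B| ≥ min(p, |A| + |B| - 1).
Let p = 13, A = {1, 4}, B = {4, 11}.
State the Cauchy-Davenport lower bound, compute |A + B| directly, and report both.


Cauchy-Davenport: |A + B| ≥ min(p, |A| + |B| - 1) for A, B nonempty in Z/pZ.
|A| = 2, |B| = 2, p = 13.
CD lower bound = min(13, 2 + 2 - 1) = min(13, 3) = 3.
Compute A + B mod 13 directly:
a = 1: 1+4=5, 1+11=12
a = 4: 4+4=8, 4+11=2
A + B = {2, 5, 8, 12}, so |A + B| = 4.
Verify: 4 ≥ 3? Yes ✓.

CD lower bound = 3, actual |A + B| = 4.


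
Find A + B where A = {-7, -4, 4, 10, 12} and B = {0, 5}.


A + B = {a + b : a ∈ A, b ∈ B}.
Enumerate all |A|·|B| = 5·2 = 10 pairs (a, b) and collect distinct sums.
a = -7: -7+0=-7, -7+5=-2
a = -4: -4+0=-4, -4+5=1
a = 4: 4+0=4, 4+5=9
a = 10: 10+0=10, 10+5=15
a = 12: 12+0=12, 12+5=17
Collecting distinct sums: A + B = {-7, -4, -2, 1, 4, 9, 10, 12, 15, 17}
|A + B| = 10

A + B = {-7, -4, -2, 1, 4, 9, 10, 12, 15, 17}


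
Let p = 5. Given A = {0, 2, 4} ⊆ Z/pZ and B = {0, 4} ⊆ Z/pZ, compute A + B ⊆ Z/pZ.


Work in Z/5Z: reduce every sum a + b modulo 5.
Enumerate all 6 pairs:
a = 0: 0+0=0, 0+4=4
a = 2: 2+0=2, 2+4=1
a = 4: 4+0=4, 4+4=3
Distinct residues collected: {0, 1, 2, 3, 4}
|A + B| = 5 (out of 5 total residues).

A + B = {0, 1, 2, 3, 4}


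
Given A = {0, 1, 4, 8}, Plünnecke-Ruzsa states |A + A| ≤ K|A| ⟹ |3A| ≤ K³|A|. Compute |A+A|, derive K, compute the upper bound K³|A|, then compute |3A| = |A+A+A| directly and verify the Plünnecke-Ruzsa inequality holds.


|A| = 4.
Step 1: Compute A + A by enumerating all 16 pairs.
A + A = {0, 1, 2, 4, 5, 8, 9, 12, 16}, so |A + A| = 9.
Step 2: Doubling constant K = |A + A|/|A| = 9/4 = 9/4 ≈ 2.2500.
Step 3: Plünnecke-Ruzsa gives |3A| ≤ K³·|A| = (2.2500)³ · 4 ≈ 45.5625.
Step 4: Compute 3A = A + A + A directly by enumerating all triples (a,b,c) ∈ A³; |3A| = 16.
Step 5: Check 16 ≤ 45.5625? Yes ✓.

K = 9/4, Plünnecke-Ruzsa bound K³|A| ≈ 45.5625, |3A| = 16, inequality holds.


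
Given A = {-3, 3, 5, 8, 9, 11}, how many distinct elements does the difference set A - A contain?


A - A = {a - a' : a, a' ∈ A}; |A| = 6.
Bounds: 2|A|-1 ≤ |A - A| ≤ |A|² - |A| + 1, i.e. 11 ≤ |A - A| ≤ 31.
Note: 0 ∈ A - A always (from a - a). The set is symmetric: if d ∈ A - A then -d ∈ A - A.
Enumerate nonzero differences d = a - a' with a > a' (then include -d):
Positive differences: {1, 2, 3, 4, 5, 6, 8, 11, 12, 14}
Full difference set: {0} ∪ (positive diffs) ∪ (negative diffs).
|A - A| = 1 + 2·10 = 21 (matches direct enumeration: 21).

|A - A| = 21


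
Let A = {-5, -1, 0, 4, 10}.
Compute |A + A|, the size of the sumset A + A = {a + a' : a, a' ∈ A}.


A + A = {a + a' : a, a' ∈ A}; |A| = 5.
General bounds: 2|A| - 1 ≤ |A + A| ≤ |A|(|A|+1)/2, i.e. 9 ≤ |A + A| ≤ 15.
Lower bound 2|A|-1 is attained iff A is an arithmetic progression.
Enumerate sums a + a' for a ≤ a' (symmetric, so this suffices):
a = -5: -5+-5=-10, -5+-1=-6, -5+0=-5, -5+4=-1, -5+10=5
a = -1: -1+-1=-2, -1+0=-1, -1+4=3, -1+10=9
a = 0: 0+0=0, 0+4=4, 0+10=10
a = 4: 4+4=8, 4+10=14
a = 10: 10+10=20
Distinct sums: {-10, -6, -5, -2, -1, 0, 3, 4, 5, 8, 9, 10, 14, 20}
|A + A| = 14

|A + A| = 14


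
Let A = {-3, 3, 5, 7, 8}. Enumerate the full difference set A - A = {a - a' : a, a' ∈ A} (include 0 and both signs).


A - A = {a - a' : a, a' ∈ A}.
Compute a - a' for each ordered pair (a, a'):
a = -3: -3--3=0, -3-3=-6, -3-5=-8, -3-7=-10, -3-8=-11
a = 3: 3--3=6, 3-3=0, 3-5=-2, 3-7=-4, 3-8=-5
a = 5: 5--3=8, 5-3=2, 5-5=0, 5-7=-2, 5-8=-3
a = 7: 7--3=10, 7-3=4, 7-5=2, 7-7=0, 7-8=-1
a = 8: 8--3=11, 8-3=5, 8-5=3, 8-7=1, 8-8=0
Collecting distinct values (and noting 0 appears from a-a):
A - A = {-11, -10, -8, -6, -5, -4, -3, -2, -1, 0, 1, 2, 3, 4, 5, 6, 8, 10, 11}
|A - A| = 19

A - A = {-11, -10, -8, -6, -5, -4, -3, -2, -1, 0, 1, 2, 3, 4, 5, 6, 8, 10, 11}


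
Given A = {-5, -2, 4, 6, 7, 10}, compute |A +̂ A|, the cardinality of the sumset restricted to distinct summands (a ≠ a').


Restricted sumset: A +̂ A = {a + a' : a ∈ A, a' ∈ A, a ≠ a'}.
Equivalently, take A + A and drop any sum 2a that is achievable ONLY as a + a for a ∈ A (i.e. sums representable only with equal summands).
Enumerate pairs (a, a') with a < a' (symmetric, so each unordered pair gives one sum; this covers all a ≠ a'):
  -5 + -2 = -7
  -5 + 4 = -1
  -5 + 6 = 1
  -5 + 7 = 2
  -5 + 10 = 5
  -2 + 4 = 2
  -2 + 6 = 4
  -2 + 7 = 5
  -2 + 10 = 8
  4 + 6 = 10
  4 + 7 = 11
  4 + 10 = 14
  6 + 7 = 13
  6 + 10 = 16
  7 + 10 = 17
Collected distinct sums: {-7, -1, 1, 2, 4, 5, 8, 10, 11, 13, 14, 16, 17}
|A +̂ A| = 13
(Reference bound: |A +̂ A| ≥ 2|A| - 3 for |A| ≥ 2, with |A| = 6 giving ≥ 9.)

|A +̂ A| = 13


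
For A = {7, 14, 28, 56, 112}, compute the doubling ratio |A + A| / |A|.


|A| = 5.
Compute A + A by enumerating all 25 pairs.
A + A = {14, 21, 28, 35, 42, 56, 63, 70, 84, 112, 119, 126, 140, 168, 224}, so |A + A| = 15.
K = |A + A| / |A| = 15/5 = 3/1 ≈ 3.0000.
Reference: AP of size 5 gives K = 9/5 ≈ 1.8000; a fully generic set of size 5 gives K ≈ 3.0000.

|A| = 5, |A + A| = 15, K = 15/5 = 3/1.


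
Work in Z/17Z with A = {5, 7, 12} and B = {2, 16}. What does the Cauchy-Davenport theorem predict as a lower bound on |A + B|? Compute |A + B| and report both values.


Cauchy-Davenport: |A + B| ≥ min(p, |A| + |B| - 1) for A, B nonempty in Z/pZ.
|A| = 3, |B| = 2, p = 17.
CD lower bound = min(17, 3 + 2 - 1) = min(17, 4) = 4.
Compute A + B mod 17 directly:
a = 5: 5+2=7, 5+16=4
a = 7: 7+2=9, 7+16=6
a = 12: 12+2=14, 12+16=11
A + B = {4, 6, 7, 9, 11, 14}, so |A + B| = 6.
Verify: 6 ≥ 4? Yes ✓.

CD lower bound = 4, actual |A + B| = 6.


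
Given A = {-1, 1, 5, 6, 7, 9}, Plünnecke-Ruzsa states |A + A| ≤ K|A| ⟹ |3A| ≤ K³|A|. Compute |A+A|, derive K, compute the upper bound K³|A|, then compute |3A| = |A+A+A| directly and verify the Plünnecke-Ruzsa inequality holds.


|A| = 6.
Step 1: Compute A + A by enumerating all 36 pairs.
A + A = {-2, 0, 2, 4, 5, 6, 7, 8, 10, 11, 12, 13, 14, 15, 16, 18}, so |A + A| = 16.
Step 2: Doubling constant K = |A + A|/|A| = 16/6 = 16/6 ≈ 2.6667.
Step 3: Plünnecke-Ruzsa gives |3A| ≤ K³·|A| = (2.6667)³ · 6 ≈ 113.7778.
Step 4: Compute 3A = A + A + A directly by enumerating all triples (a,b,c) ∈ A³; |3A| = 27.
Step 5: Check 27 ≤ 113.7778? Yes ✓.

K = 16/6, Plünnecke-Ruzsa bound K³|A| ≈ 113.7778, |3A| = 27, inequality holds.


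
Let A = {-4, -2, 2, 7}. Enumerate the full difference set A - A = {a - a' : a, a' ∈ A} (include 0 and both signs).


A - A = {a - a' : a, a' ∈ A}.
Compute a - a' for each ordered pair (a, a'):
a = -4: -4--4=0, -4--2=-2, -4-2=-6, -4-7=-11
a = -2: -2--4=2, -2--2=0, -2-2=-4, -2-7=-9
a = 2: 2--4=6, 2--2=4, 2-2=0, 2-7=-5
a = 7: 7--4=11, 7--2=9, 7-2=5, 7-7=0
Collecting distinct values (and noting 0 appears from a-a):
A - A = {-11, -9, -6, -5, -4, -2, 0, 2, 4, 5, 6, 9, 11}
|A - A| = 13

A - A = {-11, -9, -6, -5, -4, -2, 0, 2, 4, 5, 6, 9, 11}


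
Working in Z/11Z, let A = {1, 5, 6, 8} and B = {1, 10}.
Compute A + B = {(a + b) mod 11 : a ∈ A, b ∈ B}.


Work in Z/11Z: reduce every sum a + b modulo 11.
Enumerate all 8 pairs:
a = 1: 1+1=2, 1+10=0
a = 5: 5+1=6, 5+10=4
a = 6: 6+1=7, 6+10=5
a = 8: 8+1=9, 8+10=7
Distinct residues collected: {0, 2, 4, 5, 6, 7, 9}
|A + B| = 7 (out of 11 total residues).

A + B = {0, 2, 4, 5, 6, 7, 9}


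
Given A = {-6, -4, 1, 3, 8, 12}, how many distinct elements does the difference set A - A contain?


A - A = {a - a' : a, a' ∈ A}; |A| = 6.
Bounds: 2|A|-1 ≤ |A - A| ≤ |A|² - |A| + 1, i.e. 11 ≤ |A - A| ≤ 31.
Note: 0 ∈ A - A always (from a - a). The set is symmetric: if d ∈ A - A then -d ∈ A - A.
Enumerate nonzero differences d = a - a' with a > a' (then include -d):
Positive differences: {2, 4, 5, 7, 9, 11, 12, 14, 16, 18}
Full difference set: {0} ∪ (positive diffs) ∪ (negative diffs).
|A - A| = 1 + 2·10 = 21 (matches direct enumeration: 21).

|A - A| = 21


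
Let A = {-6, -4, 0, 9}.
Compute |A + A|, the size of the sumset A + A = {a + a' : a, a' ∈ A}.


A + A = {a + a' : a, a' ∈ A}; |A| = 4.
General bounds: 2|A| - 1 ≤ |A + A| ≤ |A|(|A|+1)/2, i.e. 7 ≤ |A + A| ≤ 10.
Lower bound 2|A|-1 is attained iff A is an arithmetic progression.
Enumerate sums a + a' for a ≤ a' (symmetric, so this suffices):
a = -6: -6+-6=-12, -6+-4=-10, -6+0=-6, -6+9=3
a = -4: -4+-4=-8, -4+0=-4, -4+9=5
a = 0: 0+0=0, 0+9=9
a = 9: 9+9=18
Distinct sums: {-12, -10, -8, -6, -4, 0, 3, 5, 9, 18}
|A + A| = 10

|A + A| = 10


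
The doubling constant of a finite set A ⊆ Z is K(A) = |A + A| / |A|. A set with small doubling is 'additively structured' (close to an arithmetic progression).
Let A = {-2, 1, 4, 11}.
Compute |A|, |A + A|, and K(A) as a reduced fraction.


|A| = 4.
Compute A + A by enumerating all 16 pairs.
A + A = {-4, -1, 2, 5, 8, 9, 12, 15, 22}, so |A + A| = 9.
K = |A + A| / |A| = 9/4 (already in lowest terms) ≈ 2.2500.
Reference: AP of size 4 gives K = 7/4 ≈ 1.7500; a fully generic set of size 4 gives K ≈ 2.5000.

|A| = 4, |A + A| = 9, K = 9/4.


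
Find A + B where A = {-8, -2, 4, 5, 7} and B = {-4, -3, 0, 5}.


A + B = {a + b : a ∈ A, b ∈ B}.
Enumerate all |A|·|B| = 5·4 = 20 pairs (a, b) and collect distinct sums.
a = -8: -8+-4=-12, -8+-3=-11, -8+0=-8, -8+5=-3
a = -2: -2+-4=-6, -2+-3=-5, -2+0=-2, -2+5=3
a = 4: 4+-4=0, 4+-3=1, 4+0=4, 4+5=9
a = 5: 5+-4=1, 5+-3=2, 5+0=5, 5+5=10
a = 7: 7+-4=3, 7+-3=4, 7+0=7, 7+5=12
Collecting distinct sums: A + B = {-12, -11, -8, -6, -5, -3, -2, 0, 1, 2, 3, 4, 5, 7, 9, 10, 12}
|A + B| = 17

A + B = {-12, -11, -8, -6, -5, -3, -2, 0, 1, 2, 3, 4, 5, 7, 9, 10, 12}


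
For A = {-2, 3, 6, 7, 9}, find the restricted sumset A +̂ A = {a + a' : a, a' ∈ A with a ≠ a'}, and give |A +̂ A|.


Restricted sumset: A +̂ A = {a + a' : a ∈ A, a' ∈ A, a ≠ a'}.
Equivalently, take A + A and drop any sum 2a that is achievable ONLY as a + a for a ∈ A (i.e. sums representable only with equal summands).
Enumerate pairs (a, a') with a < a' (symmetric, so each unordered pair gives one sum; this covers all a ≠ a'):
  -2 + 3 = 1
  -2 + 6 = 4
  -2 + 7 = 5
  -2 + 9 = 7
  3 + 6 = 9
  3 + 7 = 10
  3 + 9 = 12
  6 + 7 = 13
  6 + 9 = 15
  7 + 9 = 16
Collected distinct sums: {1, 4, 5, 7, 9, 10, 12, 13, 15, 16}
|A +̂ A| = 10
(Reference bound: |A +̂ A| ≥ 2|A| - 3 for |A| ≥ 2, with |A| = 5 giving ≥ 7.)

|A +̂ A| = 10


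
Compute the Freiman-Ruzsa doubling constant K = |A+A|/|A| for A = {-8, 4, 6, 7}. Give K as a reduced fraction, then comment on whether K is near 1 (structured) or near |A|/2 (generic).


|A| = 4.
Compute A + A by enumerating all 16 pairs.
A + A = {-16, -4, -2, -1, 8, 10, 11, 12, 13, 14}, so |A + A| = 10.
K = |A + A| / |A| = 10/4 = 5/2 ≈ 2.5000.
Reference: AP of size 4 gives K = 7/4 ≈ 1.7500; a fully generic set of size 4 gives K ≈ 2.5000.

|A| = 4, |A + A| = 10, K = 10/4 = 5/2.


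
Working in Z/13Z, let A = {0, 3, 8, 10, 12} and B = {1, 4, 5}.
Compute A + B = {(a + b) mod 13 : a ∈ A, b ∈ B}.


Work in Z/13Z: reduce every sum a + b modulo 13.
Enumerate all 15 pairs:
a = 0: 0+1=1, 0+4=4, 0+5=5
a = 3: 3+1=4, 3+4=7, 3+5=8
a = 8: 8+1=9, 8+4=12, 8+5=0
a = 10: 10+1=11, 10+4=1, 10+5=2
a = 12: 12+1=0, 12+4=3, 12+5=4
Distinct residues collected: {0, 1, 2, 3, 4, 5, 7, 8, 9, 11, 12}
|A + B| = 11 (out of 13 total residues).

A + B = {0, 1, 2, 3, 4, 5, 7, 8, 9, 11, 12}


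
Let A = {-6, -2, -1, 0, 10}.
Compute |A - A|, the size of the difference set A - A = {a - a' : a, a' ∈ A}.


A - A = {a - a' : a, a' ∈ A}; |A| = 5.
Bounds: 2|A|-1 ≤ |A - A| ≤ |A|² - |A| + 1, i.e. 9 ≤ |A - A| ≤ 21.
Note: 0 ∈ A - A always (from a - a). The set is symmetric: if d ∈ A - A then -d ∈ A - A.
Enumerate nonzero differences d = a - a' with a > a' (then include -d):
Positive differences: {1, 2, 4, 5, 6, 10, 11, 12, 16}
Full difference set: {0} ∪ (positive diffs) ∪ (negative diffs).
|A - A| = 1 + 2·9 = 19 (matches direct enumeration: 19).

|A - A| = 19


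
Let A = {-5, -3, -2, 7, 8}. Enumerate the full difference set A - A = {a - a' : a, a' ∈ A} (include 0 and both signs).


A - A = {a - a' : a, a' ∈ A}.
Compute a - a' for each ordered pair (a, a'):
a = -5: -5--5=0, -5--3=-2, -5--2=-3, -5-7=-12, -5-8=-13
a = -3: -3--5=2, -3--3=0, -3--2=-1, -3-7=-10, -3-8=-11
a = -2: -2--5=3, -2--3=1, -2--2=0, -2-7=-9, -2-8=-10
a = 7: 7--5=12, 7--3=10, 7--2=9, 7-7=0, 7-8=-1
a = 8: 8--5=13, 8--3=11, 8--2=10, 8-7=1, 8-8=0
Collecting distinct values (and noting 0 appears from a-a):
A - A = {-13, -12, -11, -10, -9, -3, -2, -1, 0, 1, 2, 3, 9, 10, 11, 12, 13}
|A - A| = 17

A - A = {-13, -12, -11, -10, -9, -3, -2, -1, 0, 1, 2, 3, 9, 10, 11, 12, 13}


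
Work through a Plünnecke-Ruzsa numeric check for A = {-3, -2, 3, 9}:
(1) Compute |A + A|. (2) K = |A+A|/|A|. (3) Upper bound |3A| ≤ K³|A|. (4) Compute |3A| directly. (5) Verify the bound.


|A| = 4.
Step 1: Compute A + A by enumerating all 16 pairs.
A + A = {-6, -5, -4, 0, 1, 6, 7, 12, 18}, so |A + A| = 9.
Step 2: Doubling constant K = |A + A|/|A| = 9/4 = 9/4 ≈ 2.2500.
Step 3: Plünnecke-Ruzsa gives |3A| ≤ K³·|A| = (2.2500)³ · 4 ≈ 45.5625.
Step 4: Compute 3A = A + A + A directly by enumerating all triples (a,b,c) ∈ A³; |3A| = 16.
Step 5: Check 16 ≤ 45.5625? Yes ✓.

K = 9/4, Plünnecke-Ruzsa bound K³|A| ≈ 45.5625, |3A| = 16, inequality holds.


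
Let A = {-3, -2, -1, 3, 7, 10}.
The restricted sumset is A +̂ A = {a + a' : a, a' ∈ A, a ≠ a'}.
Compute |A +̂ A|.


Restricted sumset: A +̂ A = {a + a' : a ∈ A, a' ∈ A, a ≠ a'}.
Equivalently, take A + A and drop any sum 2a that is achievable ONLY as a + a for a ∈ A (i.e. sums representable only with equal summands).
Enumerate pairs (a, a') with a < a' (symmetric, so each unordered pair gives one sum; this covers all a ≠ a'):
  -3 + -2 = -5
  -3 + -1 = -4
  -3 + 3 = 0
  -3 + 7 = 4
  -3 + 10 = 7
  -2 + -1 = -3
  -2 + 3 = 1
  -2 + 7 = 5
  -2 + 10 = 8
  -1 + 3 = 2
  -1 + 7 = 6
  -1 + 10 = 9
  3 + 7 = 10
  3 + 10 = 13
  7 + 10 = 17
Collected distinct sums: {-5, -4, -3, 0, 1, 2, 4, 5, 6, 7, 8, 9, 10, 13, 17}
|A +̂ A| = 15
(Reference bound: |A +̂ A| ≥ 2|A| - 3 for |A| ≥ 2, with |A| = 6 giving ≥ 9.)

|A +̂ A| = 15


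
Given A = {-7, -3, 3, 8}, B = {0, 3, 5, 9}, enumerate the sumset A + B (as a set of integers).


A + B = {a + b : a ∈ A, b ∈ B}.
Enumerate all |A|·|B| = 4·4 = 16 pairs (a, b) and collect distinct sums.
a = -7: -7+0=-7, -7+3=-4, -7+5=-2, -7+9=2
a = -3: -3+0=-3, -3+3=0, -3+5=2, -3+9=6
a = 3: 3+0=3, 3+3=6, 3+5=8, 3+9=12
a = 8: 8+0=8, 8+3=11, 8+5=13, 8+9=17
Collecting distinct sums: A + B = {-7, -4, -3, -2, 0, 2, 3, 6, 8, 11, 12, 13, 17}
|A + B| = 13

A + B = {-7, -4, -3, -2, 0, 2, 3, 6, 8, 11, 12, 13, 17}


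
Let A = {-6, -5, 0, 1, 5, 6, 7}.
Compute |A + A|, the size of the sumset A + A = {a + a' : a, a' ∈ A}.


A + A = {a + a' : a, a' ∈ A}; |A| = 7.
General bounds: 2|A| - 1 ≤ |A + A| ≤ |A|(|A|+1)/2, i.e. 13 ≤ |A + A| ≤ 28.
Lower bound 2|A|-1 is attained iff A is an arithmetic progression.
Enumerate sums a + a' for a ≤ a' (symmetric, so this suffices):
a = -6: -6+-6=-12, -6+-5=-11, -6+0=-6, -6+1=-5, -6+5=-1, -6+6=0, -6+7=1
a = -5: -5+-5=-10, -5+0=-5, -5+1=-4, -5+5=0, -5+6=1, -5+7=2
a = 0: 0+0=0, 0+1=1, 0+5=5, 0+6=6, 0+7=7
a = 1: 1+1=2, 1+5=6, 1+6=7, 1+7=8
a = 5: 5+5=10, 5+6=11, 5+7=12
a = 6: 6+6=12, 6+7=13
a = 7: 7+7=14
Distinct sums: {-12, -11, -10, -6, -5, -4, -1, 0, 1, 2, 5, 6, 7, 8, 10, 11, 12, 13, 14}
|A + A| = 19

|A + A| = 19


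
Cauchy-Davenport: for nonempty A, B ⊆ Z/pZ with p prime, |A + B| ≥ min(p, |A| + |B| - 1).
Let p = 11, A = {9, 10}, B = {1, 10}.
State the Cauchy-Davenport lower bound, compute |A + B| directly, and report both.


Cauchy-Davenport: |A + B| ≥ min(p, |A| + |B| - 1) for A, B nonempty in Z/pZ.
|A| = 2, |B| = 2, p = 11.
CD lower bound = min(11, 2 + 2 - 1) = min(11, 3) = 3.
Compute A + B mod 11 directly:
a = 9: 9+1=10, 9+10=8
a = 10: 10+1=0, 10+10=9
A + B = {0, 8, 9, 10}, so |A + B| = 4.
Verify: 4 ≥ 3? Yes ✓.

CD lower bound = 3, actual |A + B| = 4.


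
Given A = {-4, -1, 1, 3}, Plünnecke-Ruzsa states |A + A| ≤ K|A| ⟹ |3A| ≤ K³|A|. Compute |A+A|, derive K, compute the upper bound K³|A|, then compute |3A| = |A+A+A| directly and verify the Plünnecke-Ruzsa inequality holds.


|A| = 4.
Step 1: Compute A + A by enumerating all 16 pairs.
A + A = {-8, -5, -3, -2, -1, 0, 2, 4, 6}, so |A + A| = 9.
Step 2: Doubling constant K = |A + A|/|A| = 9/4 = 9/4 ≈ 2.2500.
Step 3: Plünnecke-Ruzsa gives |3A| ≤ K³·|A| = (2.2500)³ · 4 ≈ 45.5625.
Step 4: Compute 3A = A + A + A directly by enumerating all triples (a,b,c) ∈ A³; |3A| = 16.
Step 5: Check 16 ≤ 45.5625? Yes ✓.

K = 9/4, Plünnecke-Ruzsa bound K³|A| ≈ 45.5625, |3A| = 16, inequality holds.


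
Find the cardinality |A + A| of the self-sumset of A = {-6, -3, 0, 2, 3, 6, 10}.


A + A = {a + a' : a, a' ∈ A}; |A| = 7.
General bounds: 2|A| - 1 ≤ |A + A| ≤ |A|(|A|+1)/2, i.e. 13 ≤ |A + A| ≤ 28.
Lower bound 2|A|-1 is attained iff A is an arithmetic progression.
Enumerate sums a + a' for a ≤ a' (symmetric, so this suffices):
a = -6: -6+-6=-12, -6+-3=-9, -6+0=-6, -6+2=-4, -6+3=-3, -6+6=0, -6+10=4
a = -3: -3+-3=-6, -3+0=-3, -3+2=-1, -3+3=0, -3+6=3, -3+10=7
a = 0: 0+0=0, 0+2=2, 0+3=3, 0+6=6, 0+10=10
a = 2: 2+2=4, 2+3=5, 2+6=8, 2+10=12
a = 3: 3+3=6, 3+6=9, 3+10=13
a = 6: 6+6=12, 6+10=16
a = 10: 10+10=20
Distinct sums: {-12, -9, -6, -4, -3, -1, 0, 2, 3, 4, 5, 6, 7, 8, 9, 10, 12, 13, 16, 20}
|A + A| = 20

|A + A| = 20


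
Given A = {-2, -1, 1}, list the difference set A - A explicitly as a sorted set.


A - A = {a - a' : a, a' ∈ A}.
Compute a - a' for each ordered pair (a, a'):
a = -2: -2--2=0, -2--1=-1, -2-1=-3
a = -1: -1--2=1, -1--1=0, -1-1=-2
a = 1: 1--2=3, 1--1=2, 1-1=0
Collecting distinct values (and noting 0 appears from a-a):
A - A = {-3, -2, -1, 0, 1, 2, 3}
|A - A| = 7

A - A = {-3, -2, -1, 0, 1, 2, 3}


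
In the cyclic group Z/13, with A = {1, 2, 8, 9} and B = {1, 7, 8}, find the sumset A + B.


Work in Z/13Z: reduce every sum a + b modulo 13.
Enumerate all 12 pairs:
a = 1: 1+1=2, 1+7=8, 1+8=9
a = 2: 2+1=3, 2+7=9, 2+8=10
a = 8: 8+1=9, 8+7=2, 8+8=3
a = 9: 9+1=10, 9+7=3, 9+8=4
Distinct residues collected: {2, 3, 4, 8, 9, 10}
|A + B| = 6 (out of 13 total residues).

A + B = {2, 3, 4, 8, 9, 10}


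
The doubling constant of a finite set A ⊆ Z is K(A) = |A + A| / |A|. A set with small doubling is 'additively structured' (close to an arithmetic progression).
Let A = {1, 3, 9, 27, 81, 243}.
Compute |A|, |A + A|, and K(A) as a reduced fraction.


|A| = 6.
Compute A + A by enumerating all 36 pairs.
A + A = {2, 4, 6, 10, 12, 18, 28, 30, 36, 54, 82, 84, 90, 108, 162, 244, 246, 252, 270, 324, 486}, so |A + A| = 21.
K = |A + A| / |A| = 21/6 = 7/2 ≈ 3.5000.
Reference: AP of size 6 gives K = 11/6 ≈ 1.8333; a fully generic set of size 6 gives K ≈ 3.5000.

|A| = 6, |A + A| = 21, K = 21/6 = 7/2.


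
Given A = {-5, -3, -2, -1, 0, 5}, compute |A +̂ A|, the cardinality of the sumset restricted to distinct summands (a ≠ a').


Restricted sumset: A +̂ A = {a + a' : a ∈ A, a' ∈ A, a ≠ a'}.
Equivalently, take A + A and drop any sum 2a that is achievable ONLY as a + a for a ∈ A (i.e. sums representable only with equal summands).
Enumerate pairs (a, a') with a < a' (symmetric, so each unordered pair gives one sum; this covers all a ≠ a'):
  -5 + -3 = -8
  -5 + -2 = -7
  -5 + -1 = -6
  -5 + 0 = -5
  -5 + 5 = 0
  -3 + -2 = -5
  -3 + -1 = -4
  -3 + 0 = -3
  -3 + 5 = 2
  -2 + -1 = -3
  -2 + 0 = -2
  -2 + 5 = 3
  -1 + 0 = -1
  -1 + 5 = 4
  0 + 5 = 5
Collected distinct sums: {-8, -7, -6, -5, -4, -3, -2, -1, 0, 2, 3, 4, 5}
|A +̂ A| = 13
(Reference bound: |A +̂ A| ≥ 2|A| - 3 for |A| ≥ 2, with |A| = 6 giving ≥ 9.)

|A +̂ A| = 13


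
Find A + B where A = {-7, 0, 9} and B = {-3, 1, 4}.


A + B = {a + b : a ∈ A, b ∈ B}.
Enumerate all |A|·|B| = 3·3 = 9 pairs (a, b) and collect distinct sums.
a = -7: -7+-3=-10, -7+1=-6, -7+4=-3
a = 0: 0+-3=-3, 0+1=1, 0+4=4
a = 9: 9+-3=6, 9+1=10, 9+4=13
Collecting distinct sums: A + B = {-10, -6, -3, 1, 4, 6, 10, 13}
|A + B| = 8

A + B = {-10, -6, -3, 1, 4, 6, 10, 13}


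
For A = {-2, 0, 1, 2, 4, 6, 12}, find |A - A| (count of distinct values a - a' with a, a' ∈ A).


A - A = {a - a' : a, a' ∈ A}; |A| = 7.
Bounds: 2|A|-1 ≤ |A - A| ≤ |A|² - |A| + 1, i.e. 13 ≤ |A - A| ≤ 43.
Note: 0 ∈ A - A always (from a - a). The set is symmetric: if d ∈ A - A then -d ∈ A - A.
Enumerate nonzero differences d = a - a' with a > a' (then include -d):
Positive differences: {1, 2, 3, 4, 5, 6, 8, 10, 11, 12, 14}
Full difference set: {0} ∪ (positive diffs) ∪ (negative diffs).
|A - A| = 1 + 2·11 = 23 (matches direct enumeration: 23).

|A - A| = 23


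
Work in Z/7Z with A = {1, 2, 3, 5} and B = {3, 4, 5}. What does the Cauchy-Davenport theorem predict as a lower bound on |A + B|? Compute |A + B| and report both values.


Cauchy-Davenport: |A + B| ≥ min(p, |A| + |B| - 1) for A, B nonempty in Z/pZ.
|A| = 4, |B| = 3, p = 7.
CD lower bound = min(7, 4 + 3 - 1) = min(7, 6) = 6.
Compute A + B mod 7 directly:
a = 1: 1+3=4, 1+4=5, 1+5=6
a = 2: 2+3=5, 2+4=6, 2+5=0
a = 3: 3+3=6, 3+4=0, 3+5=1
a = 5: 5+3=1, 5+4=2, 5+5=3
A + B = {0, 1, 2, 3, 4, 5, 6}, so |A + B| = 7.
Verify: 7 ≥ 6? Yes ✓.

CD lower bound = 6, actual |A + B| = 7.


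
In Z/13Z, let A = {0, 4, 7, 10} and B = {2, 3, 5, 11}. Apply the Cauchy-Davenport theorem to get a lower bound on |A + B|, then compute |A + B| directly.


Cauchy-Davenport: |A + B| ≥ min(p, |A| + |B| - 1) for A, B nonempty in Z/pZ.
|A| = 4, |B| = 4, p = 13.
CD lower bound = min(13, 4 + 4 - 1) = min(13, 7) = 7.
Compute A + B mod 13 directly:
a = 0: 0+2=2, 0+3=3, 0+5=5, 0+11=11
a = 4: 4+2=6, 4+3=7, 4+5=9, 4+11=2
a = 7: 7+2=9, 7+3=10, 7+5=12, 7+11=5
a = 10: 10+2=12, 10+3=0, 10+5=2, 10+11=8
A + B = {0, 2, 3, 5, 6, 7, 8, 9, 10, 11, 12}, so |A + B| = 11.
Verify: 11 ≥ 7? Yes ✓.

CD lower bound = 7, actual |A + B| = 11.


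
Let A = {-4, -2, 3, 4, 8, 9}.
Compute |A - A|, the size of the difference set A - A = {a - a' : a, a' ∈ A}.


A - A = {a - a' : a, a' ∈ A}; |A| = 6.
Bounds: 2|A|-1 ≤ |A - A| ≤ |A|² - |A| + 1, i.e. 11 ≤ |A - A| ≤ 31.
Note: 0 ∈ A - A always (from a - a). The set is symmetric: if d ∈ A - A then -d ∈ A - A.
Enumerate nonzero differences d = a - a' with a > a' (then include -d):
Positive differences: {1, 2, 4, 5, 6, 7, 8, 10, 11, 12, 13}
Full difference set: {0} ∪ (positive diffs) ∪ (negative diffs).
|A - A| = 1 + 2·11 = 23 (matches direct enumeration: 23).

|A - A| = 23


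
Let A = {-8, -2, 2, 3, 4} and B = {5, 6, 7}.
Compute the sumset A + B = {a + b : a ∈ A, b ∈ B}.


A + B = {a + b : a ∈ A, b ∈ B}.
Enumerate all |A|·|B| = 5·3 = 15 pairs (a, b) and collect distinct sums.
a = -8: -8+5=-3, -8+6=-2, -8+7=-1
a = -2: -2+5=3, -2+6=4, -2+7=5
a = 2: 2+5=7, 2+6=8, 2+7=9
a = 3: 3+5=8, 3+6=9, 3+7=10
a = 4: 4+5=9, 4+6=10, 4+7=11
Collecting distinct sums: A + B = {-3, -2, -1, 3, 4, 5, 7, 8, 9, 10, 11}
|A + B| = 11

A + B = {-3, -2, -1, 3, 4, 5, 7, 8, 9, 10, 11}
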